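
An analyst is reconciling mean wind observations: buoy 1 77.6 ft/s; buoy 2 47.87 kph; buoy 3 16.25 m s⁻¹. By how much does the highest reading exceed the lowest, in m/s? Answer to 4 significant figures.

10.36 m/s

buoy 1: 77.6 ft/s = 23.6525 m/s.
buoy 2: 47.87 km/h = 13.2972 m/s.
Spread: 23.6525 − 13.2972 = 10.36 m/s.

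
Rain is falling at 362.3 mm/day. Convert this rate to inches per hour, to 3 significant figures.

362.3 mm/day × 0.0393701 in/mm × 0.0416667 day/hour = 0.594 in/hour.

0.594 in/hour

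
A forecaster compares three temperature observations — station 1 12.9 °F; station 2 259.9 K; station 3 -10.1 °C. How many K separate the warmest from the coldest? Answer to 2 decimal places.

3.15 K

station 1: 12.9 °F = -10.611 °C.
station 2: 259.9 K = -13.250 °C.
Spread: (-10.100) − (-13.250) = 3.150 °C.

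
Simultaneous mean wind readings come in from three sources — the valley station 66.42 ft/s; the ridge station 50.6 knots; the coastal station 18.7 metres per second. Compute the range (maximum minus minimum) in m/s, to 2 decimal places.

7.33 m/s

the valley station: 66.42 ft/s = 20.2448 m/s.
the ridge station: 50.6 kt = 26.0309 m/s.
Spread: 26.0309 − 18.7000 = 7.33 m/s.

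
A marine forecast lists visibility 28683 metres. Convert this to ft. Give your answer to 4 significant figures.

1 m = 3.28084 ft, so 28683 × 3.28084 = 94100 ft.

94100 ft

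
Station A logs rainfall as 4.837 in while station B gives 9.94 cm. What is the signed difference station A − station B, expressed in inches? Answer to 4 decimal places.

station B: 9.94 cm = 3.913386 in.
Difference: 4.837000 − 3.913386 = 0.9236 in.

0.9236 in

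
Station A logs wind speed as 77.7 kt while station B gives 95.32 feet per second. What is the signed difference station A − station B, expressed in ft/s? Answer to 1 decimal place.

35.8 ft/s

station A: 77.7 kt = 131.143 ft/s.
Difference: 131.143 − 95.320 = 35.8 ft/s.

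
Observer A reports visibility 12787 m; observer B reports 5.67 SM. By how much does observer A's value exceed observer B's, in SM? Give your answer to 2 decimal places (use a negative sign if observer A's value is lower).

observer A: 12787 m = 7.9455 SM.
Difference: 7.9455 − 5.6700 = 2.28 SM.

2.28 SM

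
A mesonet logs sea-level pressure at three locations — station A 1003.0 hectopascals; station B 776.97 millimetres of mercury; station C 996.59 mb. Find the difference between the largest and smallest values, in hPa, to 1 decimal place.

station B: 776.97 mmHg = 1035.875 hPa.
station C: 996.59 mb = 996.590 hPa.
Spread: 1035.875 − 996.590 = 39.3 hPa.

39.3 hPa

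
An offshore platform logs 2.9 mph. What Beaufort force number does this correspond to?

2.9 mph = 1.3 m/s, which is Beaufort 1 (light air, 0.3–1.5 m/s).

Beaufort force 1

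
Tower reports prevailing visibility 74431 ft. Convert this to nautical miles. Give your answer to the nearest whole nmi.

12 nmi

1 ft = 0.000164579 nmi, so 74431 × 0.000164579 = 12 nmi.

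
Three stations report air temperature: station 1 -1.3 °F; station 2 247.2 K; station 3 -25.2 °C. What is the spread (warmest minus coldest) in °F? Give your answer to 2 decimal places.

station 1: -1.3 °F = -18.500 °C.
station 2: 247.2 K = -25.950 °C.
Spread: (-18.500) − (-25.950) = 7.450 °C = 13.41 °F.

13.41 °F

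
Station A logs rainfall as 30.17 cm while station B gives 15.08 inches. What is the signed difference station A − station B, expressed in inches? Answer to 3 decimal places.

station A: 30.17 cm = 11.87795 in.
Difference: 11.87795 − 15.08000 = -3.202 in.

-3.202 in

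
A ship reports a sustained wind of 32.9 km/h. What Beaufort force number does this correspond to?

Beaufort force 5

32.9 km/h = 9.1 m/s, which is Beaufort 5 (fresh breeze, 8.0–10.7 m/s).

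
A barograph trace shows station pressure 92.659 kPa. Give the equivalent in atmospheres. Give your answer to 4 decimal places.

0.9145 atm

1 kPa = 0.00986923 atm, so 92.659 × 0.00986923 = 0.9145 atm.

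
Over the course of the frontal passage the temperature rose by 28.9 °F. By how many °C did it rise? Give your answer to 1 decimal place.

For a temperature change the 32° offset cancels: Δ°C = 28.9 × 0.5556 = 16.1 °C.

16.1 °C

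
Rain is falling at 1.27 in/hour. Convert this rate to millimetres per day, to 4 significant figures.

1.27 in/hour × 25.4 mm/in × 24 hour/day = 774.2 mm/day.

774.2 mm/day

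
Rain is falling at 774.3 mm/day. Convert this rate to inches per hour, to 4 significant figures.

774.3 mm/day × 0.0393701 in/mm × 0.0416667 day/hour = 1.270 in/hour.

1.270 in/hour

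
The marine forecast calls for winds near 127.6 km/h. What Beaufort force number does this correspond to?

Beaufort force 12

127.6 km/h = 35.4 m/s, which is Beaufort 12 (hurricane force, ≥32.7 m/s).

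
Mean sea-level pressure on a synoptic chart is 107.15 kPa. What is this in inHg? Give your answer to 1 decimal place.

31.6 inHg

1 kPa = 0.2953 inHg, so 107.15 × 0.2953 = 31.6 inHg.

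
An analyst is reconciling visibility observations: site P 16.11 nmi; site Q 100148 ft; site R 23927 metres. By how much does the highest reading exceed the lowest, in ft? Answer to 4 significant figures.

21650 ft

site P: 16.11 nmi = 97886.22 ft.
site R: 23927 m = 78500.66 ft.
Spread: 100148.00 − 78500.66 = 21650 ft.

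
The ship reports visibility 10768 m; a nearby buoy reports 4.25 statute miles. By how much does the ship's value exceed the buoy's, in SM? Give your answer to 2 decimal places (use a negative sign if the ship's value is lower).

2.44 SM

the ship: 10768 m = 6.6909 SM.
Difference: 6.6909 − 4.2500 = 2.44 SM.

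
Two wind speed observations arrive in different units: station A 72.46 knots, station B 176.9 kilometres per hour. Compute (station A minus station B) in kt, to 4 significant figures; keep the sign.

-23.06 kt

station B: 176.9 km/h = 95.5184 kt.
Difference: 72.4600 − 95.5184 = -23.06 kt.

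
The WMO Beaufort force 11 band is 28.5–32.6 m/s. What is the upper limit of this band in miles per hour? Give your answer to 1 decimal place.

28.5–32.6 m/s × 2.237 = 63.8–72.9 mph.

72.9 mph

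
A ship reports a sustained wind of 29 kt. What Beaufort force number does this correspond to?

Beaufort force 7

29 kt lies in the Beaufort 7 band (near gale, 28–33 kt).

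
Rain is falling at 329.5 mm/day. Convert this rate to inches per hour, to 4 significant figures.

0.5405 in/hour

329.5 mm/day × 0.0393701 in/mm × 0.0416667 day/hour = 0.5405 in/hour.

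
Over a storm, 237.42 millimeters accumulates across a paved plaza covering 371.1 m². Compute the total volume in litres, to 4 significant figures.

1 mm over 1 m² is 1 L, so volume = 237.42 × 371.1 = 88106.562 L ≈ 88110 L.

88110 litres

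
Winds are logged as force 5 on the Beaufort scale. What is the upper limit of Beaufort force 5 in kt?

Beaufort 5 (fresh breeze) spans 17–21 knots.

21 kt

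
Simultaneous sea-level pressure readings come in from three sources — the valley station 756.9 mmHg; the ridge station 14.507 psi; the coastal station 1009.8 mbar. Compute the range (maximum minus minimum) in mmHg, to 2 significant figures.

the ridge station: 14.507 psi = 750.228 mmHg.
the coastal station: 1009.8 mb = 757.412 mmHg.
Spread: 757.412 − 750.228 = 7.2 mmHg.

7.2 mmHg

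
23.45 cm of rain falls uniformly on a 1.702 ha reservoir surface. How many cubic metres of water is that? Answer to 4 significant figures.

3991 cubic metres

Depth: 23.45 cm × 10 = 234.5 mm.
Area: 1.702 ha = 17020 m².
1 mm over 1 m² is 1 L, so volume = 234.5 × 17020 = 3991190 L = 3991 m³.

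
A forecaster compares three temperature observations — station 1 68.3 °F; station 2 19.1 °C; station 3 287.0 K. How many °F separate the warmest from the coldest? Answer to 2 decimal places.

11.37 °F

station 1: 68.3 °F = 20.167 °C.
station 3: 287.0 K = 13.850 °C.
Spread: 20.167 − 13.850 = 6.317 °C = 11.37 °F.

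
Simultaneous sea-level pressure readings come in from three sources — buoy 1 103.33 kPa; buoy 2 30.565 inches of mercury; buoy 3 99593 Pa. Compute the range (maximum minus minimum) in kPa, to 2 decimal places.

buoy 2: 30.565 inHg = 103.5050 kPa.
buoy 3: 99593 Pa = 99.5930 kPa.
Spread: 103.5050 − 99.5930 = 3.91 kPa.

3.91 kPa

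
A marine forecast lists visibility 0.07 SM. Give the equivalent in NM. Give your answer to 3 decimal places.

1 SM = 0.868976 nmi, so 0.07 × 0.868976 = 0.061 nmi.

0.061 nmi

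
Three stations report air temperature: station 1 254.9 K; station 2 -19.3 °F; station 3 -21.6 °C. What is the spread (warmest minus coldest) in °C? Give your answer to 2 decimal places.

10.25 °C

station 1: 254.9 K = -18.250 °C.
station 2: -19.3 °F = -28.500 °C.
Spread: (-18.250) − (-28.500) = 10.250 °C.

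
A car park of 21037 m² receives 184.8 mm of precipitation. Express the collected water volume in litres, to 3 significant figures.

1 mm over 1 m² is 1 L, so volume = 184.8 × 21037 = 3887637.6 L ≈ 3890000 L.

3890000 litres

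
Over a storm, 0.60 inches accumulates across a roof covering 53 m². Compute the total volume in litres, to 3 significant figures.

808 litres

Depth: 0.60 in × 25.4 = 15.24 mm.
1 mm over 1 m² is 1 L, so volume = 15.24 × 53 = 807.72 L ≈ 808 L.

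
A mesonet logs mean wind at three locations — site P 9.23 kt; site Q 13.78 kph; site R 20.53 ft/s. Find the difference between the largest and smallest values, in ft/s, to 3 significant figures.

site P: 9.23 kt = 15.5785 ft/s.
site Q: 13.78 km/h = 12.5583 ft/s.
Spread: 20.5300 − 12.5583 = 7.97 ft/s.

7.97 ft/s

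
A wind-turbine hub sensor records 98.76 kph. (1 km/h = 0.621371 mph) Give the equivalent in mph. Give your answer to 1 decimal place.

61.4 mph

1 km/h = 0.621371 mph, so 98.76 × 0.621371 = 61.4 mph.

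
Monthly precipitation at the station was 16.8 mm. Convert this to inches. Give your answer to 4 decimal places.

1 mm = 0.0393701 in, so 16.8 × 0.0393701 = 0.6614 in.

0.6614 in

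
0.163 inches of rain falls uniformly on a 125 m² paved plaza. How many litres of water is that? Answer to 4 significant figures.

517.5 litres

Depth: 0.163 in × 25.4 = 4.1402 mm.
1 mm over 1 m² is 1 L, so volume = 4.1402 × 125 = 517.525 L ≈ 517.5 L.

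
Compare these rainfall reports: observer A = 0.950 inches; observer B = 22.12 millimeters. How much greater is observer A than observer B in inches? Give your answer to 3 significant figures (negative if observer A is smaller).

0.0791 in

observer B: 22.12 mm = 0.870866 in.
Difference: 0.950000 − 0.870866 = 0.0791 in.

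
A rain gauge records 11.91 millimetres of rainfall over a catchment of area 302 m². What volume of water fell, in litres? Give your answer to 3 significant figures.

3600 litres

1 mm over 1 m² is 1 L, so volume = 11.91 × 302 = 3596.82 L ≈ 3600 L.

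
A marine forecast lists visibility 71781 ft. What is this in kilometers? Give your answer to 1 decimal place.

1 ft = 0.0003048 km, so 71781 × 0.0003048 = 21.9 km.

21.9 km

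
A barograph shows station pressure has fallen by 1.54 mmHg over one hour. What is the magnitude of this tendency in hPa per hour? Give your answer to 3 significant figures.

2.05 hPa per hour

1.54 mmHg / 1 h × 1.33322 hPa/mmHg = 2.05 hPa/h.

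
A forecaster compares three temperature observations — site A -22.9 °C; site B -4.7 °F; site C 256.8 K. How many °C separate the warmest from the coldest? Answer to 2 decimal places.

site B: -4.7 °F = -20.389 °C.
site C: 256.8 K = -16.350 °C.
Spread: (-16.350) − (-22.900) = 6.550 °C.

6.55 °C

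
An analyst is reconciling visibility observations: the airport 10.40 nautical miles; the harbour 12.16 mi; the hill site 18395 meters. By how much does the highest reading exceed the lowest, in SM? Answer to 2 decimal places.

the airport: 10.40 nmi = 11.9681 SM.
the hill site: 18395 m = 11.4301 SM.
Spread: 12.1600 − 11.4301 = 0.73 SM.

0.73 SM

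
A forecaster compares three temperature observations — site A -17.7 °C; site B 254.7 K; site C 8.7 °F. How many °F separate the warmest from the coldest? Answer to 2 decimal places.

site B: 254.7 K = -18.450 °C.
site C: 8.7 °F = -12.944 °C.
Spread: (-12.944) − (-18.450) = 5.506 °C = 9.91 °F.

9.91 °F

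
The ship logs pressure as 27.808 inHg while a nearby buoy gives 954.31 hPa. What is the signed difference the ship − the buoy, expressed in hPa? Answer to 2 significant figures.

-13 hPa

the ship: 27.808 inHg = 941.69 hPa.
Difference: 941.69 − 954.31 = -13 hPa.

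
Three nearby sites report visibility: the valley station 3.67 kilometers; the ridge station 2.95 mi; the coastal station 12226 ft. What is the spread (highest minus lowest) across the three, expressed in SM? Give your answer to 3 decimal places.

0.670 SM

the valley station: 3.67 km = 2.28043 SM.
the coastal station: 12226 ft = 2.31553 SM.
Spread: 2.95000 − 2.28043 = 0.670 SM.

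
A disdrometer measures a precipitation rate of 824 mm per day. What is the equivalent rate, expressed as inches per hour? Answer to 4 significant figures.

1.352 in/hour

824 mm/day × 0.0393701 in/mm × 0.0416667 day/hour = 1.352 in/hour.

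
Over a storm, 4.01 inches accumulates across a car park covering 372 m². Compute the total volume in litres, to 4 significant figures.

Depth: 4.01 in × 25.4 = 101.854 mm.
1 mm over 1 m² is 1 L, so volume = 101.854 × 372 = 37889.688 L ≈ 37890 L.

37890 litres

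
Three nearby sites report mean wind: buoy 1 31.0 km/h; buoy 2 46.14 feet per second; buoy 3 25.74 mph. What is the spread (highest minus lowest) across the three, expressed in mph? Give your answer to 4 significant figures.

12.20 mph

buoy 1: 31.0 km/h = 19.2625 mph.
buoy 2: 46.14 ft/s = 31.4591 mph.
Spread: 31.4591 − 19.2625 = 12.20 mph.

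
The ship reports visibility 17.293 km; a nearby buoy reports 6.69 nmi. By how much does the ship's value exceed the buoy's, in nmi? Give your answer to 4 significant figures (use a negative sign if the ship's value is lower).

2.647 nmi

the ship: 17.293 km = 9.33747 nmi.
Difference: 9.33747 − 6.69000 = 2.647 nmi.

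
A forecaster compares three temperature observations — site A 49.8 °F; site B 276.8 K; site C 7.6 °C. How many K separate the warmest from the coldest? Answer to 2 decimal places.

site A: 49.8 °F = 9.889 °C.
site B: 276.8 K = 3.650 °C.
Spread: 9.889 − 3.650 = 6.239 °C.

6.24 K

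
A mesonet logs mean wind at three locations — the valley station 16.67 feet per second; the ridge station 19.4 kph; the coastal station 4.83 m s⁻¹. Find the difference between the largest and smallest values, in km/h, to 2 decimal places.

the valley station: 16.67 ft/s = 18.2917 km/h.
the coastal station: 4.83 m/s = 17.3880 km/h.
Spread: 19.4000 − 17.3880 = 2.01 km/h.

2.01 km/h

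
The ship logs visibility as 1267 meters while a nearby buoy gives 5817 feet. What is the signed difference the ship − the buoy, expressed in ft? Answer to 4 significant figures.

-1660 ft

the ship: 1267 m = 4156.82 ft.
Difference: 4156.82 − 5817.00 = -1660 ft.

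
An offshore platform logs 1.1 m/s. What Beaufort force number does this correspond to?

1.1 m/s lies in the Beaufort 1 band (light air, 0.3–1.5 m/s).

Beaufort force 1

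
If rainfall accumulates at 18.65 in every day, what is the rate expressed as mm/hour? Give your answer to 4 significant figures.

18.65 in/day × 25.4 mm/in × 0.0416667 day/hour = 19.74 mm/hour.

19.74 mm/hour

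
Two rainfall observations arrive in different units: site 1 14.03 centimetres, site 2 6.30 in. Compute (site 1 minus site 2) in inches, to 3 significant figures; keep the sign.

site 1: 14.03 cm = 5.52362 in.
Difference: 5.52362 − 6.30000 = -0.776 in.

-0.776 in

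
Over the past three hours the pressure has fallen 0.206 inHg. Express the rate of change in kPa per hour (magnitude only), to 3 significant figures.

0.233 kPa per hour

0.206 inHg / 3 h × 3.38639 kPa/inHg = 0.233 kPa/h.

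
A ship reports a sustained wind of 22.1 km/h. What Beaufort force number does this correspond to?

Beaufort force 4

22.1 km/h = 6.1 m/s, which is Beaufort 4 (moderate breeze, 5.5–7.9 m/s).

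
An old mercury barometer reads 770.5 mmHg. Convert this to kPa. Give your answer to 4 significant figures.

102.7 kPa

1 mmHg = 0.133322 kPa, so 770.5 × 0.133322 = 102.7 kPa.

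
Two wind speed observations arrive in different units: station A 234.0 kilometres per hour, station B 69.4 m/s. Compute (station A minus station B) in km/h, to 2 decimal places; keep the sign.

station B: 69.4 m/s = 249.8400 km/h.
Difference: 234.0000 − 249.8400 = -15.84 km/h.

-15.84 km/h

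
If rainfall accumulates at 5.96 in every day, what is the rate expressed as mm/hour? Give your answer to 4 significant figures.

5.96 in/day × 25.4 mm/in × 0.0416667 day/hour = 6.308 mm/hour.

6.308 mm/hour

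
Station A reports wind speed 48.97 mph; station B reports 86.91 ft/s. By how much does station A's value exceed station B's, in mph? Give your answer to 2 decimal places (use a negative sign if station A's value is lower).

-10.29 mph

station B: 86.91 ft/s = 59.2568 mph.
Difference: 48.9700 − 59.2568 = -10.29 mph.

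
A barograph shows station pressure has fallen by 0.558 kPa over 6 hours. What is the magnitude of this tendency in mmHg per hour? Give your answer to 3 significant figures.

0.698 mmHg per hour

0.558 kPa / 6 h × 7.50062 mmHg/kPa = 0.698 mmHg/h.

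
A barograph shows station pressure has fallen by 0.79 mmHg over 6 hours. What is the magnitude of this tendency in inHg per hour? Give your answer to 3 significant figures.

0.00518 inHg per hour

0.79 mmHg / 6 h × 0.0393701 inHg/mmHg = 0.00518 inHg/h.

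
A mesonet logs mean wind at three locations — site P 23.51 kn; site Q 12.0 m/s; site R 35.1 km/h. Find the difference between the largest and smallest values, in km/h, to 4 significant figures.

8.441 km/h

site P: 23.51 kt = 43.54052 km/h.
site Q: 12.0 m/s = 43.20000 km/h.
Spread: 43.54052 − 35.10000 = 8.441 km/h.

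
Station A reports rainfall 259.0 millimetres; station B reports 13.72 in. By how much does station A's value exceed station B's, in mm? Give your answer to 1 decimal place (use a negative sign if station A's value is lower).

-89.5 mm

station B: 13.72 in = 348.488 mm.
Difference: 259.000 − 348.488 = -89.5 mm.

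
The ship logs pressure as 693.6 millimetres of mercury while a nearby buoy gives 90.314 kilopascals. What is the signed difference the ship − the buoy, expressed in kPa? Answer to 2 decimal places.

the ship: 693.6 mmHg = 92.4724 kPa.
Difference: 92.4724 − 90.3140 = 2.16 kPa.

2.16 kPa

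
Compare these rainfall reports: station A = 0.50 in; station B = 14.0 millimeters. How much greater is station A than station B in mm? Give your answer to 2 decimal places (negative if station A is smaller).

station A: 0.50 in = 12.7000 mm.
Difference: 12.7000 − 14.0000 = -1.30 mm.

-1.30 mm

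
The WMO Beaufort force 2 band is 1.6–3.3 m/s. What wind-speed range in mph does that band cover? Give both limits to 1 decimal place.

3.6 to 7.4 mph

1.6–3.3 m/s × 2.237 = 3.6–7.4 mph.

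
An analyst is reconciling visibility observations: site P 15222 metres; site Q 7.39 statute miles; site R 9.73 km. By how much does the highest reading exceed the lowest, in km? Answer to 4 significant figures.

site P: 15222 m = 15.22200 km.
site Q: 7.39 SM = 11.89305 km.
Spread: 15.22200 − 9.73000 = 5.492 km.

5.492 km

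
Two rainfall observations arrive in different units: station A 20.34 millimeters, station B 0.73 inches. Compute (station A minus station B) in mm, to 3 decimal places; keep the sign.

1.798 mm

station B: 0.73 in = 18.54200 mm.
Difference: 20.34000 − 18.54200 = 1.798 mm.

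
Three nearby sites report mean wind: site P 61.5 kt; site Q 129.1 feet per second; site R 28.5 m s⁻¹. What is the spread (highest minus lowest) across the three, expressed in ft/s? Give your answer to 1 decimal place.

site P: 61.5 kt = 103.800 ft/s.
site R: 28.5 m/s = 93.504 ft/s.
Spread: 129.100 − 93.504 = 35.6 ft/s.

35.6 ft/s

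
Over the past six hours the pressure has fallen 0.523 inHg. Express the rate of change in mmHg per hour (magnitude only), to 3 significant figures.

0.523 inHg / 6 h × 25.4 mmHg/inHg = 2.21 mmHg/h.

2.21 mmHg per hour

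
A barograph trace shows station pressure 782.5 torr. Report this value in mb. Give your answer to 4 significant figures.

1043 mb

1 mmHg = 1.33322 mb, so 782.5 × 1.33322 = 1043 mb.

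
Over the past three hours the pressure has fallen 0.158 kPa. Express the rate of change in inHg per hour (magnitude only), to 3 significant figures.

0.158 kPa / 3 h × 0.2953 inHg/kPa = 0.0156 inHg/h.

0.0156 inHg per hour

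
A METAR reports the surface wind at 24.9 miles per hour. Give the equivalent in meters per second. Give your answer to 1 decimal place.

1 mph = 0.44704 m/s, so 24.9 × 0.44704 = 11.1 m/s.

11.1 m/s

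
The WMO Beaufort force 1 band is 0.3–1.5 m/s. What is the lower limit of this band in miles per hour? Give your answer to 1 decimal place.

0.7 mph

0.3–1.5 m/s × 2.237 = 0.7–3.4 mph.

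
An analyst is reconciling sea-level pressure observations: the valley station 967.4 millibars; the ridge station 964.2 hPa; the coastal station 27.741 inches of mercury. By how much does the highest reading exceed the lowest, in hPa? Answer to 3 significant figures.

the valley station: 967.4 mb = 967.400 hPa.
the coastal station: 27.741 inHg = 939.418 hPa.
Spread: 967.400 − 939.418 = 28.0 hPa.

28.0 hPa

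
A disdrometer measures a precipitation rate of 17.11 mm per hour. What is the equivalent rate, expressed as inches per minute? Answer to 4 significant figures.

17.11 mm/hour × 0.0393701 in/mm × 0.0166667 hour/minute = 0.01123 in/minute.

0.01123 in/minute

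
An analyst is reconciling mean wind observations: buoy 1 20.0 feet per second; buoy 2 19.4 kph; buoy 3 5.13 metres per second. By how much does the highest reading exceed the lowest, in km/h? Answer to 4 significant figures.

buoy 1: 20.0 ft/s = 21.94560 km/h.
buoy 3: 5.13 m/s = 18.46800 km/h.
Spread: 21.94560 − 18.46800 = 3.478 km/h.

3.478 km/h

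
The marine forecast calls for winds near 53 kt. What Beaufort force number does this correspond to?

53 kt lies in the Beaufort 10 band (storm, 48–55 kt).

Beaufort force 10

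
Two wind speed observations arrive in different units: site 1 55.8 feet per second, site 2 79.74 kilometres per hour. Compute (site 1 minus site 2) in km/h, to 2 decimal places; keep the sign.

-18.51 km/h

site 1: 55.8 ft/s = 61.2282 km/h.
Difference: 61.2282 − 79.7400 = -18.51 km/h.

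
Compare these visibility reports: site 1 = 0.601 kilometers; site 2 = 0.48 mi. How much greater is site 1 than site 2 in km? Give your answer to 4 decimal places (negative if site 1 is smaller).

-0.1715 km

site 2: 0.48 SM = 0.772485 km.
Difference: 0.601000 − 0.772485 = -0.1715 km.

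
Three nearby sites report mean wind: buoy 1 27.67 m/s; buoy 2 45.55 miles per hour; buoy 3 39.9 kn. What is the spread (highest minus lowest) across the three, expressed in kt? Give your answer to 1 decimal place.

buoy 1: 27.67 m/s = 53.786 kt.
buoy 2: 45.55 mph = 39.582 kt.
Spread: 53.786 − 39.582 = 14.2 kt.

14.2 kt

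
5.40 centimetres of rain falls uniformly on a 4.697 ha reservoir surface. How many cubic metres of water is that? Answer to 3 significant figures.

2540 cubic metres

Depth: 5.40 cm × 10 = 54 mm.
Area: 4.697 ha = 46970 m².
1 mm over 1 m² is 1 L, so volume = 54 × 46970 = 2536380 L = 2540 m³.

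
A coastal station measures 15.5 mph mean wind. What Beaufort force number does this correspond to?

Beaufort force 4

15.5 mph = 6.9 m/s, which is Beaufort 4 (moderate breeze, 5.5–7.9 m/s).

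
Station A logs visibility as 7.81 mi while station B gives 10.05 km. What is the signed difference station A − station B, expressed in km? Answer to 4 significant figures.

station A: 7.81 SM = 12.56898 km.
Difference: 12.56898 − 10.05000 = 2.519 km.

2.519 km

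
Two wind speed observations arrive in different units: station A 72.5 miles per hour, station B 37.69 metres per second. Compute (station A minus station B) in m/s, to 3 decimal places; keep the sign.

station A: 72.5 mph = 32.41040 m/s.
Difference: 32.41040 − 37.69000 = -5.280 m/s.

-5.280 m/s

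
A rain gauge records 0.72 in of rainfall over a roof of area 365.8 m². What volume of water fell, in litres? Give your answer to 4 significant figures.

6690 litres

Depth: 0.72 in × 25.4 = 18.288 mm.
1 mm over 1 m² is 1 L, so volume = 18.288 × 365.8 = 6689.7504 L ≈ 6690 L.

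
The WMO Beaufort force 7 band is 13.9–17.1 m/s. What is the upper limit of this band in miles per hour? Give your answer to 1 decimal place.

38.3 mph

13.9–17.1 m/s × 2.237 = 31.1–38.3 mph.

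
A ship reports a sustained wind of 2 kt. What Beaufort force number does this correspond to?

Beaufort force 1

2 kt lies in the Beaufort 1 band (light air, 1–3 kt).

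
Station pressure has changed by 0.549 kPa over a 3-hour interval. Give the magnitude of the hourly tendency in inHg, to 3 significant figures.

0.549 kPa / 3 h × 0.2953 inHg/kPa = 0.0540 inHg/h.

0.0540 inHg per hour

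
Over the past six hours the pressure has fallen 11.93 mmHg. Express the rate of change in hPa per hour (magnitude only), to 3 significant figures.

2.65 hPa per hour

11.93 mmHg / 6 h × 1.33322 hPa/mmHg = 2.65 hPa/h.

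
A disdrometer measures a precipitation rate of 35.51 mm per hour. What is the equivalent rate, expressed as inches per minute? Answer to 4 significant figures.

0.02330 in/minute

35.51 mm/hour × 0.0393701 in/mm × 0.0166667 hour/minute = 0.02330 in/minute.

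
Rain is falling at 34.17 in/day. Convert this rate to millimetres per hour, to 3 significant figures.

34.17 in/day × 25.4 mm/in × 0.0416667 day/hour = 36.2 mm/hour.

36.2 mm/hour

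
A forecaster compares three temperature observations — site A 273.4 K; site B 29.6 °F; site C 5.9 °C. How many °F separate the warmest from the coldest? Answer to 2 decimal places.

13.02 °F

site A: 273.4 K = 0.250 °C.
site B: 29.6 °F = -1.333 °C.
Spread: 5.900 − (-1.333) = 7.233 °C = 13.02 °F.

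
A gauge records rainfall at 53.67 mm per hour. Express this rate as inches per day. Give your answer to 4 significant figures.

50.71 in/day

53.67 mm/hour × 0.0393701 in/mm × 24 hour/day = 50.71 in/day.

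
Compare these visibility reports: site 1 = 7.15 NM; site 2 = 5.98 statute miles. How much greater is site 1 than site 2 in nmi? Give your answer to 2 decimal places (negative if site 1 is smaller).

site 2: 5.98 SM = 5.1965 nmi.
Difference: 7.1500 − 5.1965 = 1.95 nmi.

1.95 nmi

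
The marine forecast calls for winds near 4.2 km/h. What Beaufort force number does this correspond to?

4.2 km/h = 1.2 m/s, which is Beaufort 1 (light air, 0.3–1.5 m/s).

Beaufort force 1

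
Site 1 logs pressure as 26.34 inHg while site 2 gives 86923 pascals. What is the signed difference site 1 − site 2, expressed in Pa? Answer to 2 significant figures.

2300 Pa

site 1: 26.34 inHg = 89197.49 Pa.
Difference: 89197.49 − 86923.00 = 2300 Pa.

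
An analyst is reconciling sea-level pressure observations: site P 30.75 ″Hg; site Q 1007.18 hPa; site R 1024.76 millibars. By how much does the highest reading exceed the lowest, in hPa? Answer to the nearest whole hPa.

site P: 30.75 inHg = 1041.31 hPa.
site R: 1024.76 mb = 1024.76 hPa.
Spread: 1041.31 − 1007.18 = 34 hPa.

34 hPa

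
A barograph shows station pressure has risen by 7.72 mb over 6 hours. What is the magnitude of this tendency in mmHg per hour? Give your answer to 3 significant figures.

7.72 mb / 6 h × 0.750062 mmHg/mb = 0.965 mmHg/h.

0.965 mmHg per hour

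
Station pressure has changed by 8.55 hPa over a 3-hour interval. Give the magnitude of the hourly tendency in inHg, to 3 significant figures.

8.55 hPa / 3 h × 0.02953 inHg/hPa = 0.0842 inHg/h.

0.0842 inHg per hour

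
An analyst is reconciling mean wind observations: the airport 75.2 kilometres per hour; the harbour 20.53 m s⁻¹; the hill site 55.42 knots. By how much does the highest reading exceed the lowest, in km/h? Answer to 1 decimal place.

the harbour: 20.53 m/s = 73.908 km/h.
the hill site: 55.42 kt = 102.638 km/h.
Spread: 102.638 − 73.908 = 28.7 km/h.

28.7 km/h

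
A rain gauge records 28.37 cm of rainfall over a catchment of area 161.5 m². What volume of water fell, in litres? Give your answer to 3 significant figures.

45800 litres

Depth: 28.37 cm × 10 = 283.7 mm.
1 mm over 1 m² is 1 L, so volume = 283.7 × 161.5 = 45817.55 L ≈ 45800 L.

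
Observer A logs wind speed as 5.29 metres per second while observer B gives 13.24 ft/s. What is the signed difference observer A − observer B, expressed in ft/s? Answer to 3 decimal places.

4.116 ft/s

observer A: 5.29 m/s = 17.35564 ft/s.
Difference: 17.35564 − 13.24000 = 4.116 ft/s.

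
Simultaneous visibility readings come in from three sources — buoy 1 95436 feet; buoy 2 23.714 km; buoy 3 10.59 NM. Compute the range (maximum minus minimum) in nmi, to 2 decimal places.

buoy 1: 95436 ft = 15.7067 nmi.
buoy 2: 23.714 km = 12.8045 nmi.
Spread: 15.7067 − 10.5900 = 5.12 nmi.

5.12 nmi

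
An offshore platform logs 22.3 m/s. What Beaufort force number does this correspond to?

Beaufort force 9

22.3 m/s lies in the Beaufort 9 band (strong gale, 20.8–24.4 m/s).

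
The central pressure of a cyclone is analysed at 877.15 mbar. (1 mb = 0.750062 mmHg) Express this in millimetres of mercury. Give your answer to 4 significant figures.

657.9 mmHg

1 mb = 0.750062 mmHg, so 877.15 × 0.750062 = 657.9 mmHg.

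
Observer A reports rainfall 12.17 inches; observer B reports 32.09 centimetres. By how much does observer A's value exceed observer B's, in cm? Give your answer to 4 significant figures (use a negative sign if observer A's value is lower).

observer A: 12.17 in = 30.91180 cm.
Difference: 30.91180 − 32.09000 = -1.178 cm.

-1.178 cm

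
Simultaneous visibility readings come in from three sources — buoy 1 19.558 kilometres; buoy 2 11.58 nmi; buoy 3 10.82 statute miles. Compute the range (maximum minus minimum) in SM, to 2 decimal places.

buoy 1: 19.558 km = 12.1528 SM.
buoy 2: 11.58 nmi = 13.3260 SM.
Spread: 13.3260 − 10.8200 = 2.51 SM.

2.51 SM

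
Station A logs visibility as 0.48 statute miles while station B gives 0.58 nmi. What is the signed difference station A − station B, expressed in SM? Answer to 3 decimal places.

-0.187 SM

station B: 0.58 nmi = 0.66745 SM.
Difference: 0.48000 − 0.66745 = -0.187 SM.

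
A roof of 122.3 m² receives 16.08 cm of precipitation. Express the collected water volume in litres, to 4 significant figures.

Depth: 16.08 cm × 10 = 160.8 mm.
1 mm over 1 m² is 1 L, so volume = 160.8 × 122.3 = 19665.84 L ≈ 19670 L.

19670 litres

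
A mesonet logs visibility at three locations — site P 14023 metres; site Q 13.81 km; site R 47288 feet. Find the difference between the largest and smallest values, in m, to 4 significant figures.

603.4 m

site Q: 13.81 km = 13810.000 m.
site R: 47288 ft = 14413.382 m.
Spread: 14413.382 − 13810.000 = 603.4 m.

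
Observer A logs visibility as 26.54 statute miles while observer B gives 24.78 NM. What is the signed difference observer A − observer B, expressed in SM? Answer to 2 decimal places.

observer B: 24.78 nmi = 28.5163 SM.
Difference: 26.5400 − 28.5163 = -1.98 SM.

-1.98 SM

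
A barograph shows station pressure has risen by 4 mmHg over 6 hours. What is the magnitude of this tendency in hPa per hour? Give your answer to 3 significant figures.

4 mmHg / 6 h × 1.33322 hPa/mmHg = 0.889 hPa/h.

0.889 hPa per hour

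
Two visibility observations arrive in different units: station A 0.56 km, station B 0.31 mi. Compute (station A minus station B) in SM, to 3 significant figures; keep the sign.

station A: 0.56 km = 0.347968 SM.
Difference: 0.347968 − 0.310000 = 0.0380 SM.

0.0380 SM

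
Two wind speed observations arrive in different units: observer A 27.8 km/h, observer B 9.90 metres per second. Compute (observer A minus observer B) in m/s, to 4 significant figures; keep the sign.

-2.178 m/s

observer A: 27.8 km/h = 7.72222 m/s.
Difference: 7.72222 − 9.90000 = -2.178 m/s.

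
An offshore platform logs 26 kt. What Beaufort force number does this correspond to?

26 kt lies in the Beaufort 6 band (strong breeze, 22–27 kt).

Beaufort force 6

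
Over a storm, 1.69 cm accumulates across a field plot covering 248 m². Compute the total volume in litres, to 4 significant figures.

4191 litres

Depth: 1.69 cm × 10 = 16.9 mm.
1 mm over 1 m² is 1 L, so volume = 16.9 × 248 = 4191.2 L ≈ 4191 L.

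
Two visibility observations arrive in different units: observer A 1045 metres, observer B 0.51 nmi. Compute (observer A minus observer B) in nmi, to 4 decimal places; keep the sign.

0.0543 nmi

observer A: 1045 m = 0.564255 nmi.
Difference: 0.564255 − 0.510000 = 0.0543 nmi.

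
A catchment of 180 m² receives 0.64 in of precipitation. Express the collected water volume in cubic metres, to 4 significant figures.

2.926 cubic metres

Depth: 0.64 in × 25.4 = 16.256 mm.
1 mm over 1 m² is 1 L, so volume = 16.256 × 180 = 2926.08 L = 2.926 m³.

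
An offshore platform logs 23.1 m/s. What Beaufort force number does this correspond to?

Beaufort force 9

23.1 m/s lies in the Beaufort 9 band (strong gale, 20.8–24.4 m/s).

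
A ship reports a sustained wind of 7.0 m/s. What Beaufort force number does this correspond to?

7.0 m/s lies in the Beaufort 4 band (moderate breeze, 5.5–7.9 m/s).

Beaufort force 4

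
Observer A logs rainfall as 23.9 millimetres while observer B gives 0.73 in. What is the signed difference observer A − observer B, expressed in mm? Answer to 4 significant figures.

5.358 mm

observer B: 0.73 in = 18.54200 mm.
Difference: 23.90000 − 18.54200 = 5.358 mm.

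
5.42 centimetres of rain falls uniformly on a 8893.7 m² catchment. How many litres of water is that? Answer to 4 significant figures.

482000 litres

Depth: 5.42 cm × 10 = 54.2 mm.
1 mm over 1 m² is 1 L, so volume = 54.2 × 8893.7 = 482038.54 L ≈ 482000 L.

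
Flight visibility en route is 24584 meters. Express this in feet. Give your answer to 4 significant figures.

1 m = 3.28084 ft, so 24584 × 3.28084 = 80660 ft.

80660 ft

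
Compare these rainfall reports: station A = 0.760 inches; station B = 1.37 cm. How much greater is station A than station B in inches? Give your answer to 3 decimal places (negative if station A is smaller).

0.221 in

station B: 1.37 cm = 0.53937 in.
Difference: 0.76000 − 0.53937 = 0.221 in.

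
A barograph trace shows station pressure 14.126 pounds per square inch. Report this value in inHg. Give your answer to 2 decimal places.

28.76 inHg

1 psi = 2.03602 inHg, so 14.126 × 2.03602 = 28.76 inHg.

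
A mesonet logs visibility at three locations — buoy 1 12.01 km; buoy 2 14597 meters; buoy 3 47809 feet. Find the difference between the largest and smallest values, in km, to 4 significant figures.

2.587 km

buoy 2: 14597 m = 14.59700 km.
buoy 3: 47809 ft = 14.57218 km.
Spread: 14.59700 − 12.01000 = 2.587 km.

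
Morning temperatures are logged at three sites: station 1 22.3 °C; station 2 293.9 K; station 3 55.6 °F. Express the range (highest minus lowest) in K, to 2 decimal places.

station 2: 293.9 K = 20.750 °C.
station 3: 55.6 °F = 13.111 °C.
Spread: 22.300 − 13.111 = 9.189 °C.

9.19 K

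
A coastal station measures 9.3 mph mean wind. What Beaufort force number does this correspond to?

Beaufort force 3

9.3 mph = 4.2 m/s, which is Beaufort 3 (gentle breeze, 3.4–5.4 m/s).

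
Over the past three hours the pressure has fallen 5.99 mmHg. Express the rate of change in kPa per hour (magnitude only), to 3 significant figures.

0.266 kPa per hour

5.99 mmHg / 3 h × 0.133322 kPa/mmHg = 0.266 kPa/h.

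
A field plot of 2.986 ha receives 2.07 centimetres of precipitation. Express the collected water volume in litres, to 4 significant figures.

618100 litres

Depth: 2.07 cm × 10 = 20.7 mm.
Area: 2.986 ha = 29860 m².
1 mm over 1 m² is 1 L, so volume = 20.7 × 29860 = 618102 L ≈ 618100 L.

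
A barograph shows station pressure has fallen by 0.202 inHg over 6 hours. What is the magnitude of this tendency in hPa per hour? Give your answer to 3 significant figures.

0.202 inHg / 6 h × 33.8639 hPa/inHg = 1.14 hPa/h.

1.14 hPa per hour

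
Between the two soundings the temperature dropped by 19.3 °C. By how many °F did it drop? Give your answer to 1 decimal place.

Converting a difference, only the 9/5 scale factor applies: Δ°F = 19.3 × 1.8 = 34.7 °F.

34.7 °F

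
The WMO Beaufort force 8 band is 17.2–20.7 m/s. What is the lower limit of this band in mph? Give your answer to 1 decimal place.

17.2–20.7 m/s × 2.237 = 38.5–46.3 mph.

38.5 mph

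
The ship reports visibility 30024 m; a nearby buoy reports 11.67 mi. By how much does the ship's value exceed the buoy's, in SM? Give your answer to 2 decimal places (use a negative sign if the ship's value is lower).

the ship: 30024 m = 18.6560 SM.
Difference: 18.6560 − 11.6700 = 6.99 SM.

6.99 SM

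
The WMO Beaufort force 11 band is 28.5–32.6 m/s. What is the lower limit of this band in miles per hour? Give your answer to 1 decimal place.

63.8 mph

28.5–32.6 m/s × 2.237 = 63.8–72.9 mph.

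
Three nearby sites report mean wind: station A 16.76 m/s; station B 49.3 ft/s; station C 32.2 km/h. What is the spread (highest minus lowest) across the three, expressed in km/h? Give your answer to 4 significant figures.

28.14 km/h

station A: 16.76 m/s = 60.3360 km/h.
station B: 49.3 ft/s = 54.0959 km/h.
Spread: 60.3360 − 32.2000 = 28.14 km/h.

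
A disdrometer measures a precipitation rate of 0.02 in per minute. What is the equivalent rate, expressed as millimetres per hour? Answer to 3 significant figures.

0.02 in/minute × 25.4 mm/in × 60 minute/hour = 30.5 mm/hour.

30.5 mm/hour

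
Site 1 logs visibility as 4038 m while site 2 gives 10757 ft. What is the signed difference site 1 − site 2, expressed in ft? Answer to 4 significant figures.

2491 ft

site 1: 4038 m = 13248.03 ft.
Difference: 13248.03 − 10757.00 = 2491 ft.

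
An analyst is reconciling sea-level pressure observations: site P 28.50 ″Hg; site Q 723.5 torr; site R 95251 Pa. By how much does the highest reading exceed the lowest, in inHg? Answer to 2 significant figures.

0.37 inHg

site Q: 723.5 mmHg = 28.4842 inHg.
site R: 95251 Pa = 28.1276 inHg.
Spread: 28.5000 − 28.1276 = 0.37 inHg.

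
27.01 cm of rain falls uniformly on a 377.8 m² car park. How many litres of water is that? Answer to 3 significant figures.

Depth: 27.01 cm × 10 = 270.1 mm.
1 mm over 1 m² is 1 L, so volume = 270.1 × 377.8 = 102043.78 L ≈ 102000 L.

102000 litres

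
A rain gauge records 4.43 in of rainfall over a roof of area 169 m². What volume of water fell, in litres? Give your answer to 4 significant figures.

19020 litres

Depth: 4.43 in × 25.4 = 112.522 mm.
1 mm over 1 m² is 1 L, so volume = 112.522 × 169 = 19016.218 L ≈ 19020 L.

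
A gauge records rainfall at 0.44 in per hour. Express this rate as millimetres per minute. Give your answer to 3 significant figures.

0.186 mm/minute

0.44 in/hour × 25.4 mm/in × 0.0166667 hour/minute = 0.186 mm/minute.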